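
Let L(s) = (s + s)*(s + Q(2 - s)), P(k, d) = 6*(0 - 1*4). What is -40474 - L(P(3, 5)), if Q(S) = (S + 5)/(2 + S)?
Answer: -291010/7 ≈ -41573.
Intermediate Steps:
Q(S) = (5 + S)/(2 + S)
P(k, d) = -24 (P(k, d) = 6*(0 - 4) = 6*(-4) = -24)
L(s) = 2*s*(s + (7 - s)/(4 - s)) (L(s) = (s + s)*(s + (5 + (2 - s))/(2 + (2 - s))) = (2*s)*(s + (7 - s)/(4 - s)) = 2*s*(s + (7 - s)/(4 - s)))
-40474 - L(P(3, 5)) = -40474 - 2*(-24)*(-7 - 24 - 24*(-4 - 24))/(-4 - 24) = -40474 - 2*(-24)*(-7 - 24 - 24*(-28))/(-28) = -40474 - 2*(-24)*(-1)*(-7 - 24 + 672)/28 = -40474 - 2*(-24)*(-1)*641/28 = -40474 - 1*7692/7 = -40474 - 7692/7 = -291010/7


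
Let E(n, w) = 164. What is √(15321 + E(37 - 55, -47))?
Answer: √15485 ≈ 124.44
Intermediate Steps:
√(15321 + E(37 - 55, -47)) = √(15321 + 164) = √15485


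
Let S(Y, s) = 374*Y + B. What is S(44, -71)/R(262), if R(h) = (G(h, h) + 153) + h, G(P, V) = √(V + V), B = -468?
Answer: 6635020/171701 - 31976*√131/171701 ≈ 36.511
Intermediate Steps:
G(P, V) = √2*√V (G(P, V) = √(2*V) = √2*√V)
R(h) = 153 + h + √2*√h (R(h) = (√2*√h + 153) + h = (153 + √2*√h) + h = 153 + h + √2*√h)
S(Y, s) = -468 + 374*Y (S(Y, s) = 374*Y - 468 = -468 + 374*Y)
S(44, -71)/R(262) = (-468 + 374*44)/(153 + 262 + √2*√262) = (-468 + 16456)/(153 + 262 + 2*√131) = 15988/(415 + 2*√131)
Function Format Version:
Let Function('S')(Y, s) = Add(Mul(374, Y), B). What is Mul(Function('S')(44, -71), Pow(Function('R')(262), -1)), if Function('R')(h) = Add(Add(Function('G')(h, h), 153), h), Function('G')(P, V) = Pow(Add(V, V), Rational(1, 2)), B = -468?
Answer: Add(Rational(6635020, 171701), Mul(Rational(-31976, 171701), Pow(131, Rational(1, 2)))) ≈ 36.511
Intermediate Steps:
Function('G')(P, V) = Mul(Pow(2, Rational(1, 2)), Pow(V, Rational(1, 2))) (Function('G')(P, V) = Pow(Mul(2, V), Rational(1, 2)) = Mul(Pow(2, Rational(1, 2)), Pow(V, Rational(1, 2))))
Function('R')(h) = Add(153, h, Mul(Pow(2, Rational(1, 2)), Pow(h, Rational(1, 2)))) (Function('R')(h) = Add(Add(Mul(Pow(2, Rational(1, 2)), Pow(h, Rational(1, 2))), 153), h) = Add(Add(153, Mul(Pow(2, Rational(1, 2)), Pow(h, Rational(1, 2)))), h) = Add(153, h, Mul(Pow(2, Rational(1, 2)), Pow(h, Rational(1, 2)))))
Function('S')(Y, s) = Add(-468, Mul(374, Y)) (Function('S')(Y, s) = Add(Mul(374, Y), -468) = Add(-468, Mul(374, Y)))
Mul(Function('S')(44, -71), Pow(Function('R')(262), -1)) = Mul(Add(-468, Mul(374, 44)), Pow(Add(153, 262, Mul(Pow(2, Rational(1, 2)), Pow(262, Rational(1, 2)))), -1)) = Mul(Add(-468, 16456), Pow(Add(153, 262, Mul(2, Pow(131, Rational(1, 2)))), -1)) = Mul(15988, Pow(Add(415, Mul(2, Pow(131, Rational(1, 2)))), -1))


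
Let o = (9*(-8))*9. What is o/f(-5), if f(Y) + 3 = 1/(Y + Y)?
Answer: 6480/31 ≈ 209.03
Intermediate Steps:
o = -648 (o = -72*9 = -648)
f(Y) = -3 + 1/(2*Y) (f(Y) = -3 + 1/(Y + Y) = -3 + 1/(2*Y))
o/f(-5) = -648/(-3 + (½)/(-5)) = -648/(-3 + (½)*(-⅕)) = -648/(-3 - ⅒) = -648/(-31/10) = -648*(-10/31) = 6480/31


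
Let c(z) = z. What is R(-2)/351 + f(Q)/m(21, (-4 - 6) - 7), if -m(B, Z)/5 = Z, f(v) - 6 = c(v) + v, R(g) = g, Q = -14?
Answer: -7892/29835 ≈ -0.26452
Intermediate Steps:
f(v) = 6 + 2*v (f(v) = 6 + (v + v) = 6 + 2*v)
m(B, Z) = -5*Z
R(-2)/351 + f(Q)/m(21, (-4 - 6) - 7) = -2/351 + (6 + 2*(-14))/((-5*((-4 - 6) - 7))) = -2*1/351 + (6 - 28)/((-5*(-10 - 7))) = -2/351 - 22/((-5*(-17))) = -2/351 - 22/85 = -7892/29835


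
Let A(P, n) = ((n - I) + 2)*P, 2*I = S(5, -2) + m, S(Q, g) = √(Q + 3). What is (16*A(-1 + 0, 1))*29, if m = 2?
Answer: -928 + 464*√2 ≈ -271.80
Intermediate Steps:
S(Q, g) = √(3 + Q)
I = 1 + √2 (I = (√(3 + 5) + 2)/2 = (√8 + 2)/2 = (2*√2 + 2)/2 = (2 + 2*√2)/2 = 1 + √2 ≈ 2.4142)
A(P, n) = P*(1 + n - √2) (A(P, n) = ((n - (1 + √2)) + 2)*P = ((n + (-1 - √2)) + 2)*P = ((-1 + n - √2) + 2)*P = (1 + n - √2)*P = P*(1 + n - √2))
(16*A(-1 + 0, 1))*29 = (16*((-1 + 0)*(1 + 1 - √2)))*29 = (16*(-(2 - √2)))*29 = (16*(-2 + √2))*29 = (-32 + 16*√2)*29 = -928 + 464*√2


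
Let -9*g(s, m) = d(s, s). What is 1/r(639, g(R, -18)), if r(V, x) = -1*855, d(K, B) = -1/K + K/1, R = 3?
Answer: -1/855 ≈ -0.0011696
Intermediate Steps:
d(K, B) = K - 1/K (d(K, B) = -1/K + K*1 = -1/K + K = K - 1/K)
g(s, m) = -s/9 + 1/(9*s) (g(s, m) = -(s - 1/s)/9 = -s/9 + 1/(9*s))
r(V, x) = -855
1/r(639, g(R, -18)) = 1/(-855) = -1/855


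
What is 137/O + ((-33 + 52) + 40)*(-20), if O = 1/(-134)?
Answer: -19538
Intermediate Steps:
O = -1/134 ≈ -0.0074627
137/O + ((-33 + 52) + 40)*(-20) = 137/(-1/134) + ((-33 + 52) + 40)*(-20) = 137*(-134) + (19 + 40)*(-20) = -18358 + 59*(-20) = -18358 - 1180 = -19538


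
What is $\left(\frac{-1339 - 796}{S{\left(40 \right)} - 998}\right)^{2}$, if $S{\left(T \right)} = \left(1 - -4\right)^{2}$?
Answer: $\frac{93025}{19321} \approx 4.8147$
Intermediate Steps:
$S{\left(T \right)} = 25$ ($S{\left(T \right)} = \left(1 + 4\right)^{2} = 5^{2} = 25$)
$\left(\frac{-1339 - 796}{S{\left(40 \right)} - 998}\right)^{2} = \left(\frac{-1339 - 796}{25 - 998}\right)^{2} = \left(- \frac{2135}{-973}\right)^{2} = \left(\left(-2135\right) \left(- \frac{1}{973}\right)\right)^{2} = \left(\frac{305}{139}\right)^{2} = \frac{93025}{19321}$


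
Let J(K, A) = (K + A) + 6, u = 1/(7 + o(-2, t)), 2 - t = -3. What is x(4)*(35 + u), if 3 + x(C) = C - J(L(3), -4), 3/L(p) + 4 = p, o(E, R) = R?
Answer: 421/6 ≈ 70.167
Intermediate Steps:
t = 5 (t = 2 - 1*(-3) = 2 + 3 = 5)
L(p) = 3/(-4 + p)
u = 1/12 (u = 1/(7 + 5) = 1/12 ≈ 0.083333)
J(K, A) = 6 + A + K (J(K, A) = (A + K) + 6 = 6 + A + K)
x(C) = -2 + C (x(C) = -3 + (C - (6 - 4 + 3/(-4 + 3))) = -3 + (C - (6 - 4 + 3/(-1))) = -3 + (C - (6 - 4 + 3*(-1))) = -3 + (C - (6 - 4 - 3)) = -3 + (C - 1*(-1)) = -3 + (C + 1) = -3 + (1 + C) = -2 + C)
x(4)*(35 + u) = (-2 + 4)*(35 + 1/12) = 2*(421/12) = 421/6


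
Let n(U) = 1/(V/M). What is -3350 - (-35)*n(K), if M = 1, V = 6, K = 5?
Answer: -20065/6 ≈ -3344.2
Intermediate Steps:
n(U) = ⅙ (n(U) = 1/(6/1) = 1/(6*1) = 1/6 = ⅙)
-3350 - (-35)*n(K) = -3350 - (-35)/6 = -3350 - 1*(-35/6) = -3350 + 35/6 = -20065/6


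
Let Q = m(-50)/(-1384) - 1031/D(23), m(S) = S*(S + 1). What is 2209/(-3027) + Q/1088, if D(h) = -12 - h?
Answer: -56180317661/79765566720 ≈ -0.70432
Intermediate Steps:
m(S) = S*(1 + S)
Q = 670577/24220 (Q = -50*(1 - 50)/(-1384) - 1031/(-12 - 1*23) = -50*(-49)*(-1/1384) - 1031/(-12 - 23) = 2450*(-1/1384) - 1031/(-35) = -1225/692 - 1031*(-1/35) = -1225/692 + 1031/35 = 670577/24220 ≈ 27.687)
2209/(-3027) + Q/1088 = 2209/(-3027) + (670577/24220)/1088 = 2209*(-1/3027) + (670577/24220)*(1/1088) = -2209/3027 + 670577/26351360 = -56180317661/79765566720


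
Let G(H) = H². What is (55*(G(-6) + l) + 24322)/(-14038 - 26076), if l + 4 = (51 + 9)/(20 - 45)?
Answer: -12975/20057 ≈ -0.64691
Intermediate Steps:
l = -32/5 (l = -4 + (51 + 9)/(20 - 45) = -4 + 60/(-25) = -4 + 60*(-1/25) = -4 - 12/5 = -32/5 ≈ -6.4000)
(55*(G(-6) + l) + 24322)/(-14038 - 26076) = (55*((-6)² - 32/5) + 24322)/(-14038 - 26076) = (55*(36 - 32/5) + 24322)/(-40114) = (55*(148/5) + 24322)*(-1/40114) = (1628 + 24322)*(-1/40114) = 25950*(-1/40114) = -12975/20057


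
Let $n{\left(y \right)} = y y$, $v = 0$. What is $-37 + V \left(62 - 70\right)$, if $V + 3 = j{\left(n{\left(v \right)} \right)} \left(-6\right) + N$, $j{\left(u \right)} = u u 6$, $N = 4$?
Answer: $-45$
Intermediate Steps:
$n{\left(y \right)} = y^{2}$
$j{\left(u \right)} = 6 u^{2}$ ($j{\left(u \right)} = u^{2} \cdot 6 = 6 u^{2}$)
$V = 1$ ($V = -3 + \left(6 \left(0^{2}\right)^{2} \left(-6\right) + 4\right) = -3 + \left(6 \cdot 0^{2} \left(-6\right) + 4\right) = -3 + \left(6 \cdot 0 \left(-6\right) + 4\right) = -3 + \left(0 \left(-6\right) + 4\right) = -3 + \left(0 + 4\right) = -3 + 4 = 1$)
$-37 + V \left(62 - 70\right) = -37 + 1 \left(62 - 70\right) = -37 + 1 \left(-8\right) = -37 - 8 = -45$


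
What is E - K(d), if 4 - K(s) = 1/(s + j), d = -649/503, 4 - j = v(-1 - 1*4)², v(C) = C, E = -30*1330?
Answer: -447404151/11212 ≈ -39904.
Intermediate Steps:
E = -39900
j = -21 (j = 4 - (-1 - 1*4)² = 4 - (-1 - 4)² = 4 - 1*(-5)² = 4 - 1*25 = 4 - 25 = -21)
d = -649/503 (d = -649*1/503 = -649/503 ≈ -1.2903)
K(s) = 4 - 1/(-21 + s) (K(s) = 4 - 1/(s - 21) = 4 - 1/(-21 + s))
E - K(d) = -39900 - (-85 + 4*(-649/503))/(-21 - 649/503) = -39900 - (-85 - 2596/503)/(-11212/503) = -39900 - (-503)*(-45351)/(11212*503) = -39900 - 1*45351/11212 = -39900 - 45351/11212 = -447404151/11212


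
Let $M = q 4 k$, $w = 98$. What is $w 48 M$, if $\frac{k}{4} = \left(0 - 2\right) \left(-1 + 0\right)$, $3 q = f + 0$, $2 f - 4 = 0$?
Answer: $100352$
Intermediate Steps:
$f = 2$ ($f = 2 + \frac{1}{2} \cdot 0 = 2 + 0 = 2$)
$q = \frac{2}{3}$ ($q = \frac{2 + 0}{3} = \frac{1}{3} \cdot 2 = \frac{2}{3} \approx 0.66667$)
$k = 8$ ($k = 4 \left(0 - 2\right) \left(-1 + 0\right) = 4 \left(\left(-2\right) \left(-1\right)\right) = 4 \cdot 2 = 8$)
$M = \frac{64}{3}$ ($M = \frac{2}{3} \cdot 4 \cdot 8 = \frac{8}{3} \cdot 8 = \frac{64}{3} \approx 21.333$)
$w 48 M = 98 \cdot 48 \cdot \frac{64}{3} = 4704 \cdot \frac{64}{3} = 100352$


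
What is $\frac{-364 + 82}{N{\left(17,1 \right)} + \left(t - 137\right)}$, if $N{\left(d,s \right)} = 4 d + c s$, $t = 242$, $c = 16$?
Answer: $- \frac{94}{63} \approx -1.4921$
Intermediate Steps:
$N{\left(d,s \right)} = 4 d + 16 s$
$\frac{-364 + 82}{N{\left(17,1 \right)} + \left(t - 137\right)} = \frac{-364 + 82}{\left(4 \cdot 17 + 16 \cdot 1\right) + \left(242 - 137\right)} = - \frac{282}{\left(68 + 16\right) + 105} = - \frac{282}{84 + 105} = - \frac{282}{189} = \left(-282\right) \frac{1}{189} = - \frac{94}{63}$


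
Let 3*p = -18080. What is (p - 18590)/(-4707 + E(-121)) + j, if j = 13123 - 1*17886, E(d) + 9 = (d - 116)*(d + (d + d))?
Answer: -232396777/48789 ≈ -4763.3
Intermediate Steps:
p = -18080/3 (p = (1/3)*(-18080) = -18080/3 ≈ -6026.7)
E(d) = -9 + 3*d*(-116 + d) (E(d) = -9 + (d - 116)*(d + (d + d)) = -9 + (-116 + d)*(d + 2*d) = -9 + (-116 + d)*(3*d) = -9 + 3*d*(-116 + d))
j = -4763 (j = 13123 - 17886 = -4763)
(p - 18590)/(-4707 + E(-121)) + j = (-18080/3 - 18590)/(-4707 + (-9 - 348*(-121) + 3*(-121)**2)) - 4763 = -73850/(3*(-4707 + (-9 + 42108 + 3*14641))) - 4763 = -73850/(3*(-4707 + (-9 + 42108 + 43923))) - 4763 = -73850/(3*(-4707 + 86022)) - 4763 = -73850/3/81315 - 4763 = -73850/3*1/81315 - 4763 = -14770/48789 - 4763 = -232396777/48789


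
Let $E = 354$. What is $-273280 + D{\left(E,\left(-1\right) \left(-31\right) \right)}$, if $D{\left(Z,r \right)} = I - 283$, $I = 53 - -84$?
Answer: $-273426$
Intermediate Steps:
$I = 137$ ($I = 53 + 84 = 137$)
$D{\left(Z,r \right)} = -146$ ($D{\left(Z,r \right)} = 137 - 283 = -146$)
$-273280 + D{\left(E,\left(-1\right) \left(-31\right) \right)} = -273280 - 146 = -273426$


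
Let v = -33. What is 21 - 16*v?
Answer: 549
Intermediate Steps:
21 - 16*v = 21 - 16*(-33) = 21 + 528 = 549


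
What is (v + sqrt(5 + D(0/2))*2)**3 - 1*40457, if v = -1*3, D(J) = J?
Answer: -40664 + 94*sqrt(5) ≈ -40454.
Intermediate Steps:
v = -3
(v + sqrt(5 + D(0/2))*2)**3 - 1*40457 = (-3 + sqrt(5 + 0/2)*2)**3 - 1*40457 = (-3 + sqrt(5 + 0*(1/2))*2)**3 - 40457 = (-3 + sqrt(5 + 0)*2)**3 - 40457 = (-3 + sqrt(5)*2)**3 - 40457 = (-3 + 2*sqrt(5))**3 - 40457 = -40457 + (-3 + 2*sqrt(5))**3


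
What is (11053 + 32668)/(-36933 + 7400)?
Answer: -43721/29533 ≈ -1.4804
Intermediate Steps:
(11053 + 32668)/(-36933 + 7400) = 43721/(-29533) = 43721*(-1/29533) = -43721/29533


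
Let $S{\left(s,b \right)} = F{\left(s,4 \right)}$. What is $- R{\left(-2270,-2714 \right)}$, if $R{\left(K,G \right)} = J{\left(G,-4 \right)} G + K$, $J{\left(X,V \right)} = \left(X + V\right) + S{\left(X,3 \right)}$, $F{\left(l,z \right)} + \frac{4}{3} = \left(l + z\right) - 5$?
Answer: $- \frac{44239532}{3} \approx -1.4747 \cdot 10^{7}$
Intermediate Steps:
$F{\left(l,z \right)} = - \frac{19}{3} + l + z$ ($F{\left(l,z \right)} = - \frac{4}{3} - \left(5 - l - z\right) = - \frac{4}{3} + \left(-5 + l + z\right) = - \frac{19}{3} + l + z$)
$S{\left(s,b \right)} = - \frac{7}{3} + s$ ($S{\left(s,b \right)} = - \frac{19}{3} + s + 4 = - \frac{7}{3} + s$)
$J{\left(X,V \right)} = - \frac{7}{3} + V + 2 X$ ($J{\left(X,V \right)} = \left(X + V\right) + \left(- \frac{7}{3} + X\right) = \left(V + X\right) + \left(- \frac{7}{3} + X\right) = - \frac{7}{3} + V + 2 X$)
$R{\left(K,G \right)} = K + G \left(- \frac{19}{3} + 2 G\right)$ ($R{\left(K,G \right)} = \left(- \frac{7}{3} - 4 + 2 G\right) G + K = \left(- \frac{19}{3} + 2 G\right) G + K = G \left(- \frac{19}{3} + 2 G\right) + K = K + G \left(- \frac{19}{3} + 2 G\right)$)
$- R{\left(-2270,-2714 \right)} = - (-2270 + \frac{1}{3} \left(-2714\right) \left(-19 + 6 \left(-2714\right)\right)) = - (-2270 + \frac{1}{3} \left(-2714\right) \left(-19 - 16284\right)) = - (-2270 + \frac{1}{3} \left(-2714\right) \left(-16303\right)) = - (-2270 + \frac{44246342}{3}) = \left(-1\right) \frac{44239532}{3} = - \frac{44239532}{3}$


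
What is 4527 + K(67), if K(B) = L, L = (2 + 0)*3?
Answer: 4533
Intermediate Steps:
L = 6 (L = 2*3 = 6)
K(B) = 6
4527 + K(67) = 4527 + 6 = 4533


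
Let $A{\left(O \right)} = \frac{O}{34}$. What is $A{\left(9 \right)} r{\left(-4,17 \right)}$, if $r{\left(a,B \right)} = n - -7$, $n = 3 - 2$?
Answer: $\frac{36}{17} \approx 2.1176$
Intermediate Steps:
$n = 1$
$A{\left(O \right)} = \frac{O}{34}$ ($A{\left(O \right)} = O \frac{1}{34} = \frac{O}{34}$)
$r{\left(a,B \right)} = 8$ ($r{\left(a,B \right)} = 1 - -7 = 1 + 7 = 8$)
$A{\left(9 \right)} r{\left(-4,17 \right)} = \frac{1}{34} \cdot 9 \cdot 8 = \frac{9}{34} \cdot 8 = \frac{36}{17}$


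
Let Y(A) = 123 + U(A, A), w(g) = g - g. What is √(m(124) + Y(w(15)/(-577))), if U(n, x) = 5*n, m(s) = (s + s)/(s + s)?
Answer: 2*√31 ≈ 11.136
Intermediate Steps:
w(g) = 0
m(s) = 1 (m(s) = (2*s)/((2*s)) = (2*s)*(1/(2*s)) = 1)
Y(A) = 123 + 5*A
√(m(124) + Y(w(15)/(-577))) = √(1 + (123 + 5*(0/(-577)))) = √(1 + (123 + 5*(0*(-1/577)))) = √(1 + (123 + 5*0)) = √(1 + (123 + 0)) = √(1 + 123) = √124 = 2*√31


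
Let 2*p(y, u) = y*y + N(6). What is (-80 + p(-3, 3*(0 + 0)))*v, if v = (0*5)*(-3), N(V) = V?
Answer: 0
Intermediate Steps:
p(y, u) = 3 + y²/2 (p(y, u) = (y*y + 6)/2 = (y² + 6)/2 = (6 + y²)/2 = 3 + y²/2)
v = 0 (v = 0*(-3) = 0)
(-80 + p(-3, 3*(0 + 0)))*v = (-80 + (3 + (½)*(-3)²))*0 = (-80 + (3 + (½)*9))*0 = (-80 + (3 + 9/2))*0 = (-80 + 15/2)*0 = -145/2*0 = 0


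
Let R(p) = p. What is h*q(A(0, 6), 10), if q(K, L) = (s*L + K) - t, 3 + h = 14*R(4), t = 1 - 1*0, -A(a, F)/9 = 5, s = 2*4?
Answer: 1802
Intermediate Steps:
s = 8
A(a, F) = -45 (A(a, F) = -9*5 = -45)
t = 1 (t = 1 + 0 = 1)
h = 53 (h = -3 + 14*4 = -3 + 56 = 53)
q(K, L) = -1 + K + 8*L (q(K, L) = (8*L + K) - 1*1 = (K + 8*L) - 1 = -1 + K + 8*L)
h*q(A(0, 6), 10) = 53*(-1 - 45 + 8*10) = 53*(-1 - 45 + 80) = 53*34 = 1802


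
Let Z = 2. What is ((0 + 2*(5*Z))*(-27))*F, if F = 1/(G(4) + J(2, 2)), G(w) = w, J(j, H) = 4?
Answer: -135/2 ≈ -67.500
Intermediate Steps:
F = ⅛ (F = 1/(4 + 4) = 1/8 = ⅛ ≈ 0.12500)
((0 + 2*(5*Z))*(-27))*F = ((0 + 2*(5*2))*(-27))*(⅛) = ((0 + 2*10)*(-27))*(⅛) = ((0 + 20)*(-27))*(⅛) = (20*(-27))*(⅛) = -540*⅛ = -135/2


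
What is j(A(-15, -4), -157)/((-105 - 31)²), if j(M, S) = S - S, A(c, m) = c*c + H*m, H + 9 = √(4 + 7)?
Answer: 0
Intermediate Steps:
H = -9 + √11 (H = -9 + √(4 + 7) = -9 + √11 ≈ -5.6834)
A(c, m) = c² + m*(-9 + √11) (A(c, m) = c*c + (-9 + √11)*m = c² + m*(-9 + √11))
j(M, S) = 0
j(A(-15, -4), -157)/((-105 - 31)²) = 0/((-105 - 31)²) = 0/((-136)²) = 0/18496 = 0*(1/18496) = 0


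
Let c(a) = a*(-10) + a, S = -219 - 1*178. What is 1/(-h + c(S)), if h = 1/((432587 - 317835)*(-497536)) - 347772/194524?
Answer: 252409262989312/902309556526993733 ≈ 0.00027974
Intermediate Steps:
S = -397 (S = -219 - 178 = -397)
c(a) = -9*a (c(a) = -10*a + a = -9*a)
h = -451259866181957/252409262989312 (h = -1/497536/114752 - 347772*1/194524 = (1/114752)*(-1/497536) - 86943/48631 = -1/57093251072 - 86943/48631 = -451259866181957/252409262989312 ≈ -1.7878)
1/(-h + c(S)) = 1/(-1*(-451259866181957/252409262989312) - 9*(-397)) = 1/(451259866181957/252409262989312 + 3573) = 1/(902309556526993733/252409262989312) = 252409262989312/902309556526993733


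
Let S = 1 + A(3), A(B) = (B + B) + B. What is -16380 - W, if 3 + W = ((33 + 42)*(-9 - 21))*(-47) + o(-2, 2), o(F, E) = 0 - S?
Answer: -122117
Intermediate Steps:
A(B) = 3*B (A(B) = 2*B + B = 3*B)
S = 10 (S = 1 + 3*3 = 1 + 9 = 10)
o(F, E) = -10 (o(F, E) = 0 - 1*10 = 0 - 10 = -10)
W = 105737 (W = -3 + (((33 + 42)*(-9 - 21))*(-47) - 10) = -3 + ((75*(-30))*(-47) - 10) = -3 + (-2250*(-47) - 10) = -3 + (105750 - 10) = -3 + 105740 = 105737)
-16380 - W = -16380 - 1*105737 = -16380 - 105737 = -122117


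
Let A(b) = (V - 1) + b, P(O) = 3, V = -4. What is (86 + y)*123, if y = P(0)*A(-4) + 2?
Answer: 7503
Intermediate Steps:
A(b) = -5 + b (A(b) = (-4 - 1) + b = -5 + b)
y = -25 (y = 3*(-5 - 4) + 2 = 3*(-9) + 2 = -27 + 2 = -25)
(86 + y)*123 = (86 - 25)*123 = 61*123 = 7503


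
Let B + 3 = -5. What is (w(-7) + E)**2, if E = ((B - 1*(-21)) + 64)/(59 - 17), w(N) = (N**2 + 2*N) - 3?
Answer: 41209/36 ≈ 1144.7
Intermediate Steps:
B = -8 (B = -3 - 5 = -8)
w(N) = -3 + N**2 + 2*N
E = 11/6 (E = ((-8 - 1*(-21)) + 64)/(59 - 17) = ((-8 + 21) + 64)/42 = (13 + 64)*(1/42) = 77*(1/42) = 11/6 ≈ 1.8333)
(w(-7) + E)**2 = ((-3 + (-7)**2 + 2*(-7)) + 11/6)**2 = ((-3 + 49 - 14) + 11/6)**2 = (32 + 11/6)**2 = (203/6)**2 = 41209/36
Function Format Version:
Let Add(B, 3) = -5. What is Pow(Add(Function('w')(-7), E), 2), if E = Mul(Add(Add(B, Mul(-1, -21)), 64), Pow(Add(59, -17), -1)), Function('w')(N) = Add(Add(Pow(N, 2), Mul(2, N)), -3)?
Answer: Rational(41209, 36) ≈ 1144.7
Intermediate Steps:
B = -8 (B = Add(-3, -5) = -8)
Function('w')(N) = Add(-3, Pow(N, 2), Mul(2, N))
E = Rational(11, 6) (E = Mul(Add(Add(-8, Mul(-1, -21)), 64), Pow(Add(59, -17), -1)) = Mul(Add(Add(-8, 21), 64), Pow(42, -1)) = Mul(Add(13, 64), Rational(1, 42)) = Mul(77, Rational(1, 42)) = Rational(11, 6) ≈ 1.8333)
Pow(Add(Function('w')(-7), E), 2) = Pow(Add(Add(-3, Pow(-7, 2), Mul(2, -7)), Rational(11, 6)), 2) = Pow(Add(Add(-3, 49, -14), Rational(11, 6)), 2) = Pow(Add(32, Rational(11, 6)), 2) = Pow(Rational(203, 6), 2) = Rational(41209, 36)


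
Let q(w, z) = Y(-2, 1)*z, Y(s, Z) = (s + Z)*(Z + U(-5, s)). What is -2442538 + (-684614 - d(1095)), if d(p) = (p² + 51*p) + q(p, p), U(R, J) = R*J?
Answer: -4369977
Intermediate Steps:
U(R, J) = J*R
Y(s, Z) = (Z + s)*(Z - 5*s) (Y(s, Z) = (s + Z)*(Z + s*(-5)) = (Z + s)*(Z - 5*s))
q(w, z) = -11*z (q(w, z) = (1² - 5*(-2)² - 4*1*(-2))*z = (1 - 5*4 + 8)*z = (1 - 20 + 8)*z = -11*z)
d(p) = p² + 40*p (d(p) = (p² + 51*p) - 11*p = p² + 40*p)
-2442538 + (-684614 - d(1095)) = -2442538 + (-684614 - 1095*(40 + 1095)) = -2442538 + (-684614 - 1095*1135) = -2442538 + (-684614 - 1*1242825) = -2442538 + (-684614 - 1242825) = -2442538 - 1927439 = -4369977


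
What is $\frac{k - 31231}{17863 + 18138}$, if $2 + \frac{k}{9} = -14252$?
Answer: $- \frac{159517}{36001} \approx -4.4309$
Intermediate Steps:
$k = -128286$ ($k = -18 + 9 \left(-14252\right) = -18 - 128268 = -128286$)
$\frac{k - 31231}{17863 + 18138} = \frac{-128286 - 31231}{17863 + 18138} = - \frac{159517}{36001}$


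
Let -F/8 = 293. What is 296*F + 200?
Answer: -693624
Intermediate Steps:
F = -2344 (F = -8*293 = -2344)
296*F + 200 = 296*(-2344) + 200 = -693824 + 200 = -693624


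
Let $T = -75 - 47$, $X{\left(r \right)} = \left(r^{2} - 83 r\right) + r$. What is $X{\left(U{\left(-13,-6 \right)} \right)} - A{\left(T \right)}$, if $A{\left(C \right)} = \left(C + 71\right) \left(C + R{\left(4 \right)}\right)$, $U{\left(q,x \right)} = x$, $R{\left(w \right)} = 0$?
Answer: $-5694$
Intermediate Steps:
$X{\left(r \right)} = r^{2} - 82 r$
$T = -122$
$A{\left(C \right)} = C \left(71 + C\right)$ ($A{\left(C \right)} = \left(C + 71\right) \left(C + 0\right) = \left(71 + C\right) C = C \left(71 + C\right)$)
$X{\left(U{\left(-13,-6 \right)} \right)} - A{\left(T \right)} = - 6 \left(-82 - 6\right) - - 122 \left(71 - 122\right) = \left(-6\right) \left(-88\right) - \left(-122\right) \left(-51\right) = 528 - 6222 = -5694$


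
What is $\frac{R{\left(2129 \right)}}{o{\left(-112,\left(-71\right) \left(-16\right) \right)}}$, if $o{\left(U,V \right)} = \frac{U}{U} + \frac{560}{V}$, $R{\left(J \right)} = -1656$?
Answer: $- \frac{58788}{53} \approx -1109.2$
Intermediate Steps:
$o{\left(U,V \right)} = 1 + \frac{560}{V}$
$\frac{R{\left(2129 \right)}}{o{\left(-112,\left(-71\right) \left(-16\right) \right)}} = - \frac{1656}{\frac{1}{\left(-71\right) \left(-16\right)} \left(560 - -1136\right)} = - \frac{1656}{\frac{1}{1136} \left(560 + 1136\right)} = - \frac{1656}{\frac{1}{1136} \cdot 1696} = - \frac{1656}{\frac{106}{71}} = \left(-1656\right) \frac{71}{106} = - \frac{58788}{53}$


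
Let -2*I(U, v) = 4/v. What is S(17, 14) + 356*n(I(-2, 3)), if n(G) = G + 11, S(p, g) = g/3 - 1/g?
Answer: 154697/42 ≈ 3683.3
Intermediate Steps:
I(U, v) = -2/v
S(p, g) = -1/g + g/3 (S(p, g) = g*(1/3) - 1/g = g/3 - 1/g = -1/g + g/3)
n(G) = 11 + G
S(17, 14) + 356*n(I(-2, 3)) = (-1/14 + (1/3)*14) + 356*(11 - 2/3) = (-1*1/14 + 14/3) + 356*(11 - 2*1/3) = (-1/14 + 14/3) + 356*(11 - 2/3) = 193/42 + 356*(31/3) = 193/42 + 11036/3 = 154697/42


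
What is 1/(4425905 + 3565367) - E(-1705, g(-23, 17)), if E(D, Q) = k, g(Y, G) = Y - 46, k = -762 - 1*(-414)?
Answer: 2780962657/7991272 ≈ 348.00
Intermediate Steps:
k = -348 (k = -762 + 414 = -348)
g(Y, G) = -46 + Y
E(D, Q) = -348
1/(4425905 + 3565367) - E(-1705, g(-23, 17)) = 1/(4425905 + 3565367) - 1*(-348) = 1/7991272 + 348 = 2780962657/7991272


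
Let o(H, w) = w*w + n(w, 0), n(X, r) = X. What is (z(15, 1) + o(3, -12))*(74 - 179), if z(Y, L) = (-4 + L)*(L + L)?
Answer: -13230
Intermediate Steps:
z(Y, L) = 2*L*(-4 + L) (z(Y, L) = (-4 + L)*(2*L) = 2*L*(-4 + L))
o(H, w) = w + w**2 (o(H, w) = w*w + w = w**2 + w = w + w**2)
(z(15, 1) + o(3, -12))*(74 - 179) = (2*1*(-4 + 1) - 12*(1 - 12))*(74 - 179) = (2*1*(-3) - 12*(-11))*(-105) = (-6 + 132)*(-105) = 126*(-105) = -13230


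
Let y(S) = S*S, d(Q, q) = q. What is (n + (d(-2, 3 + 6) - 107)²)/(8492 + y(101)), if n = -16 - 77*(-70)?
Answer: 14978/18693 ≈ 0.80126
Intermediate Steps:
n = 5374 (n = -16 + 5390 = 5374)
y(S) = S²
(n + (d(-2, 3 + 6) - 107)²)/(8492 + y(101)) = (5374 + ((3 + 6) - 107)²)/(8492 + 101²) = (5374 + (9 - 107)²)/(8492 + 10201) = (5374 + (-98)²)/18693 = (5374 + 9604)*(1/18693) = 14978*(1/18693) = 14978/18693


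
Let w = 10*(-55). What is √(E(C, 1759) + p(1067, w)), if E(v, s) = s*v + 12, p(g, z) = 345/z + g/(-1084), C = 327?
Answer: √511146495783385/29810 ≈ 758.42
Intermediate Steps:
w = -550
p(g, z) = 345/z - g/1084 (p(g, z) = 345/z + g*(-1/1084) = 345/z - g/1084)
E(v, s) = 12 + s*v
√(E(C, 1759) + p(1067, w)) = √((12 + 1759*327) + (345/(-550) - 1/1084*1067)) = √((12 + 575193) + (345*(-1/550) - 1067/1084)) = √(575205 + (-69/110 - 1067/1084)) = √(575205 - 96083/59620) = √(34293626017/59620) = √511146495783385/29810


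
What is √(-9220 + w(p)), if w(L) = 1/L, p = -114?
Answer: I*√119823234/114 ≈ 96.021*I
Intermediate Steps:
√(-9220 + w(p)) = √(-9220 + 1/(-114)) = √(-9220 - 1/114) = √(-1051081/114) = I*√119823234/114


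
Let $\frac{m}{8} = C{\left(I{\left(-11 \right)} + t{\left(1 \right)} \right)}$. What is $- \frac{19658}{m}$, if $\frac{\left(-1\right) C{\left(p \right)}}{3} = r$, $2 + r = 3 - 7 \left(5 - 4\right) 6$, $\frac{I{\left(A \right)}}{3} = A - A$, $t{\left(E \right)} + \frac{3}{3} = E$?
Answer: $- \frac{9829}{492} \approx -19.978$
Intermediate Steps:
$t{\left(E \right)} = -1 + E$
$I{\left(A \right)} = 0$ ($I{\left(A \right)} = 3 \left(A - A\right) = 3 \cdot 0 = 0$)
$r = -41$ ($r = -2 + \left(3 - 7 \left(5 - 4\right) 6\right) = -2 + \left(3 - 7 \cdot 1 \cdot 6\right) = -2 + \left(3 - 42\right) = -2 - 39 = -41$)
$C{\left(p \right)} = 123$ ($C{\left(p \right)} = \left(-3\right) \left(-41\right) = 123$)
$m = 984$ ($m = 8 \cdot 123 = 984$)
$- \frac{19658}{m} = - \frac{19658}{984} = \left(-19658\right) \frac{1}{984} = - \frac{9829}{492}$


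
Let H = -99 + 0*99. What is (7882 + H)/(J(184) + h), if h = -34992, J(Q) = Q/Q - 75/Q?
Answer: -1432072/6438419 ≈ -0.22243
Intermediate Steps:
J(Q) = 1 - 75/Q
H = -99 (H = -99 + 0 = -99)
(7882 + H)/(J(184) + h) = (7882 - 99)/((-75 + 184)/184 - 34992) = 7783/((1/184)*109 - 34992) = 7783/(109/184 - 34992) = 7783/(-6438419/184) = 7783*(-184/6438419) = -1432072/6438419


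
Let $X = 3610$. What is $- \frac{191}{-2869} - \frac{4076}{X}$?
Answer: $- \frac{289593}{272555} \approx -1.0625$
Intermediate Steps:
$- \frac{191}{-2869} - \frac{4076}{X} = - \frac{191}{-2869} - \frac{4076}{3610} = \left(-191\right) \left(- \frac{1}{2869}\right) - \frac{2038}{1805} = \frac{191}{2869} - \frac{2038}{1805} = - \frac{289593}{272555}$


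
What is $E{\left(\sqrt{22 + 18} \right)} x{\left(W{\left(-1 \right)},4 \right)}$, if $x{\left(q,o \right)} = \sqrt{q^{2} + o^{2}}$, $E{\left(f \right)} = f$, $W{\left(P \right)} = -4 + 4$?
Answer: $8 \sqrt{10} \approx 25.298$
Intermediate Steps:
$W{\left(P \right)} = 0$
$x{\left(q,o \right)} = \sqrt{o^{2} + q^{2}}$
$E{\left(\sqrt{22 + 18} \right)} x{\left(W{\left(-1 \right)},4 \right)} = \sqrt{22 + 18} \sqrt{4^{2} + 0^{2}} = \sqrt{40} \sqrt{16 + 0} = 2 \sqrt{10} \sqrt{16} = 2 \sqrt{10} \cdot 4 = 8 \sqrt{10}$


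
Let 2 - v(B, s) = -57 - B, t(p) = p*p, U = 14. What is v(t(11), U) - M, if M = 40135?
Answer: -39955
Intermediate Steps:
t(p) = p**2
v(B, s) = 59 + B (v(B, s) = 2 - (-57 - B) = 2 + (57 + B) = 59 + B)
v(t(11), U) - M = (59 + 11**2) - 1*40135 = (59 + 121) - 40135 = 180 - 40135 = -39955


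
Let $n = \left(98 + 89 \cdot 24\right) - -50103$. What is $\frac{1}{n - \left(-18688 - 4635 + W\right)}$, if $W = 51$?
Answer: $\frac{1}{75609} \approx 1.3226 \cdot 10^{-5}$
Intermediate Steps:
$n = 52337$ ($n = \left(98 + 2136\right) + 50103 = 2234 + 50103 = 52337$)
$\frac{1}{n - \left(-18688 - 4635 + W\right)} = \frac{1}{52337 + \left(18688 - \left(103 \left(-45\right) + 51\right)\right)} = \frac{1}{52337 + \left(18688 - \left(-4635 + 51\right)\right)} = \frac{1}{52337 + \left(18688 - -4584\right)} = \frac{1}{52337 + \left(18688 + 4584\right)} = \frac{1}{52337 + 23272} = \frac{1}{75609}$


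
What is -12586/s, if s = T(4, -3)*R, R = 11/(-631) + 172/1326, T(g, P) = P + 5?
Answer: -2632695429/46973 ≈ -56047.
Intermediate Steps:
T(g, P) = 5 + P
R = 46973/418353 (R = 11*(-1/631) + 172*(1/1326) = -11/631 + 86/663 = 46973/418353 ≈ 0.11228)
s = 93946/418353 (s = (5 - 3)*(46973/418353) = 2*(46973/418353) = 93946/418353 ≈ 0.22456)
-12586/s = -12586/93946/418353 = -12586*418353/93946 = -2632695429/46973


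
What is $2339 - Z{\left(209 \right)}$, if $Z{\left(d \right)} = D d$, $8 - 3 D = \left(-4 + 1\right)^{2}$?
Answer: $\frac{7226}{3} \approx 2408.7$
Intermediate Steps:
$D = - \frac{1}{3}$ ($D = \frac{8}{3} - \frac{\left(-4 + 1\right)^{2}}{3} = \frac{8}{3} - \frac{\left(-3\right)^{2}}{3} = \frac{8}{3} - 3 = - \frac{1}{3} \approx -0.33333$)
$Z{\left(d \right)} = - \frac{d}{3}$
$2339 - Z{\left(209 \right)} = 2339 - \left(- \frac{1}{3}\right) 209 = 2339 - - \frac{209}{3} = 2339 + \frac{209}{3} = \frac{7226}{3}$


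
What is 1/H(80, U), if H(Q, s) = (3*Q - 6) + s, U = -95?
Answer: 1/139 ≈ 0.0071942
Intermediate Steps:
H(Q, s) = -6 + s + 3*Q (H(Q, s) = (-6 + 3*Q) + s = -6 + s + 3*Q)
1/H(80, U) = 1/(-6 - 95 + 3*80) = 1/(-6 - 95 + 240) = 1/139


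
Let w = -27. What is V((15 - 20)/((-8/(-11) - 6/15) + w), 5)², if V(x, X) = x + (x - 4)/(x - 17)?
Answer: 224626085475961/1309143492039744 ≈ 0.17158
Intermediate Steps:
V(x, X) = x + (-4 + x)/(-17 + x)
V((15 - 20)/((-8/(-11) - 6/15) + w), 5)² = ((-4 + ((15 - 20)/((-8/(-11) - 6/15) - 27))² - 16*(15 - 20)/((-8/(-11) - 6/15) - 27))/(-17 + (15 - 20)/((-8/(-11) - 6/15) - 27)))² = ((-4 + (-5/((-8*(-1/11) - 6*1/15) - 27))² - (-80)/((-8*(-1/11) - 6*1/15) - 27))/(-17 - 5/((-8*(-1/11) - 6*1/15) - 27)))² = ((-4 + (-5/((8/11 - ⅖) - 27))² - (-80)/((8/11 - ⅖) - 27))/(-17 - 5/((8/11 - ⅖) - 27)))² = ((-4 + (-5/(18/55 - 27))² - (-80)/(18/55 - 27))/(-17 - 5/(18/55 - 27)))² = ((-4 + (-5/(-1467/55))² - (-80)/(-1467/55))/(-17 - 5/(-1467/55)))² = ((-4 + (-5*(-55/1467))² - (-80)*(-55)/1467)/(-17 - 5*(-55/1467)))² = ((-4 + (275/1467)² - 16*275/1467)/(-17 + 275/1467))² = ((-4 + 75625/2152089 - 4400/1467)/(-24664/1467))² = (-1467/24664*(-14987531/2152089))² = (14987531/36182088)² = 224626085475961/1309143492039744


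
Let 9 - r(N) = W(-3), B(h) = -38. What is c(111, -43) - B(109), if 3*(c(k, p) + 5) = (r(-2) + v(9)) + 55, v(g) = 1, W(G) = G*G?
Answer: 155/3 ≈ 51.667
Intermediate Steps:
W(G) = G²
r(N) = 0 (r(N) = 9 - 1*(-3)² = 9 - 1*9 = 9 - 9 = 0)
c(k, p) = 41/3 (c(k, p) = -5 + ((0 + 1) + 55)/3 = -5 + (1 + 55)/3 = -5 + (⅓)*56 = -5 + 56/3 = 41/3)
c(111, -43) - B(109) = 41/3 - 1*(-38) = 41/3 + 38 = 155/3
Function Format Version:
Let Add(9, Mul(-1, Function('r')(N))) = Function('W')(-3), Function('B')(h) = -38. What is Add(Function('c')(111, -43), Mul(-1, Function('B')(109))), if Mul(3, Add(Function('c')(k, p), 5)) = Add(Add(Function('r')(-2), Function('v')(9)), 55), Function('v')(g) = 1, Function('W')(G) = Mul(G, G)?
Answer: Rational(155, 3) ≈ 51.667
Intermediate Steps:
Function('W')(G) = Pow(G, 2)
Function('r')(N) = 0 (Function('r')(N) = Add(9, Mul(-1, Pow(-3, 2))) = Add(9, Mul(-1, 9)) = Add(9, -9) = 0)
Function('c')(k, p) = Rational(41, 3) (Function('c')(k, p) = Add(-5, Mul(Rational(1, 3), Add(Add(0, 1), 55))) = Add(-5, Mul(Rational(1, 3), Add(1, 55))) = Add(-5, Mul(Rational(1, 3), 56)) = Add(-5, Rational(56, 3)) = Rational(41, 3))
Add(Function('c')(111, -43), Mul(-1, Function('B')(109))) = Add(Rational(41, 3), Mul(-1, -38)) = Add(Rational(41, 3), 38) = Rational(155, 3)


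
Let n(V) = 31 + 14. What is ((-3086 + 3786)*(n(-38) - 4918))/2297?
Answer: -3411100/2297 ≈ -1485.0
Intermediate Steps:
n(V) = 45
((-3086 + 3786)*(n(-38) - 4918))/2297 = ((-3086 + 3786)*(45 - 4918))/2297 = (700*(-4873))*(1/2297) = -3411100*1/2297 = -3411100/2297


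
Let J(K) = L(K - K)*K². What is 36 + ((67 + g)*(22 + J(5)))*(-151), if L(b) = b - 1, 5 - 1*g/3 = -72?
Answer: 135030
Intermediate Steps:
g = 231 (g = 15 - 3*(-72) = 15 + 216 = 231)
L(b) = -1 + b
J(K) = -K² (J(K) = (-1 + (K - K))*K² = (-1 + 0)*K² = -K²)
36 + ((67 + g)*(22 + J(5)))*(-151) = 36 + ((67 + 231)*(22 - 1*5²))*(-151) = 36 + (298*(22 - 1*25))*(-151) = 36 + (298*(22 - 25))*(-151) = 36 + (298*(-3))*(-151) = 36 - 894*(-151) = 36 + 134994 = 135030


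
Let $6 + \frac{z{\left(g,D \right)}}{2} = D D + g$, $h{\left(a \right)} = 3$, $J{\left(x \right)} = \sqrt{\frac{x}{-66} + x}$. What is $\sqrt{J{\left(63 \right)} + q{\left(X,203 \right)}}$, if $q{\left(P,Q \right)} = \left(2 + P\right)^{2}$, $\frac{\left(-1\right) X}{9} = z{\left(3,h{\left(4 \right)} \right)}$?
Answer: $\frac{\sqrt{5438224 + 22 \sqrt{30030}}}{22} \approx 106.04$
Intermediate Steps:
$J{\left(x \right)} = \frac{\sqrt{4290} \sqrt{x}}{66}$ ($J{\left(x \right)} = \sqrt{x \left(- \frac{1}{66}\right) + x} = \sqrt{- \frac{x}{66} + x} = \sqrt{\frac{65 x}{66}} = \frac{\sqrt{4290} \sqrt{x}}{66}$)
$z{\left(g,D \right)} = -12 + 2 g + 2 D^{2}$ ($z{\left(g,D \right)} = -12 + 2 \left(D D + g\right) = -12 + 2 \left(D^{2} + g\right) = -12 + 2 \left(g + D^{2}\right) = -12 + \left(2 g + 2 D^{2}\right) = -12 + 2 g + 2 D^{2}$)
$X = -108$ ($X = - 9 \left(-12 + 2 \cdot 3 + 2 \cdot 3^{2}\right) = - 9 \left(-12 + 6 + 2 \cdot 9\right) = - 9 \left(-12 + 6 + 18\right) = \left(-9\right) 12 = -108$)
$\sqrt{J{\left(63 \right)} + q{\left(X,203 \right)}} = \sqrt{\frac{\sqrt{4290} \sqrt{63}}{66} + \left(2 - 108\right)^{2}} = \sqrt{\frac{\sqrt{4290} \cdot 3 \sqrt{7}}{66} + \left(-106\right)^{2}} = \sqrt{\frac{\sqrt{30030}}{22} + 11236} = \sqrt{11236 + \frac{\sqrt{30030}}{22}}$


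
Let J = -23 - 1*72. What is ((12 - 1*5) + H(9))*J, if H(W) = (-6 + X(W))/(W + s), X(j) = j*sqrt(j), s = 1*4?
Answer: -10640/13 ≈ -818.46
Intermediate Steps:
s = 4
J = -95 (J = -23 - 72 = -95)
X(j) = j**(3/2)
H(W) = (-6 + W**(3/2))/(4 + W) (H(W) = (-6 + W**(3/2))/(W + 4) = (-6 + W**(3/2))/(4 + W))
((12 - 1*5) + H(9))*J = ((12 - 1*5) + (-6 + 9**(3/2))/(4 + 9))*(-95) = ((12 - 5) + (-6 + 27)/13)*(-95) = (7 + (1/13)*21)*(-95) = (7 + 21/13)*(-95) = (112/13)*(-95) = -10640/13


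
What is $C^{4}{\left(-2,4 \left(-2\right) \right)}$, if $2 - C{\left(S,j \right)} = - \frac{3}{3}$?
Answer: $81$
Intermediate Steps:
$C{\left(S,j \right)} = 3$ ($C{\left(S,j \right)} = 2 - - \frac{3}{3} = 2 - \left(-3\right) \frac{1}{3} = 2 - -1 = 2 + 1 = 3$)
$C^{4}{\left(-2,4 \left(-2\right) \right)} = 3^{4} = 81$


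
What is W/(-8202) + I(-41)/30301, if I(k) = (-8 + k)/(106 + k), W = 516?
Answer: -169449573/2692395355 ≈ -0.062936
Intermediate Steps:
I(k) = (-8 + k)/(106 + k)
W/(-8202) + I(-41)/30301 = 516/(-8202) + ((-8 - 41)/(106 - 41))/30301 = 516*(-1/8202) + (-49/65)*(1/30301) = -86/1367 + ((1/65)*(-49))*(1/30301) = -86/1367 - 49/65*1/30301 = -86/1367 - 49/1969565 = -169449573/2692395355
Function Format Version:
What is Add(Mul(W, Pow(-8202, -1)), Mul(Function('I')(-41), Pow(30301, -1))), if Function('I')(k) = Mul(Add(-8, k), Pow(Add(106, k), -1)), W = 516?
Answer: Rational(-169449573, 2692395355) ≈ -0.062936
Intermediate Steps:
Function('I')(k) = Mul(Pow(Add(106, k), -1), Add(-8, k))
Add(Mul(W, Pow(-8202, -1)), Mul(Function('I')(-41), Pow(30301, -1))) = Add(Mul(516, Pow(-8202, -1)), Mul(Mul(Pow(Add(106, -41), -1), Add(-8, -41)), Pow(30301, -1))) = Add(Mul(516, Rational(-1, 8202)), Mul(Mul(Pow(65, -1), -49), Rational(1, 30301))) = Add(Rational(-86, 1367), Mul(Mul(Rational(1, 65), -49), Rational(1, 30301))) = Add(Rational(-86, 1367), Mul(Rational(-49, 65), Rational(1, 30301))) = Add(Rational(-86, 1367), Rational(-49, 1969565)) = Rational(-169449573, 2692395355)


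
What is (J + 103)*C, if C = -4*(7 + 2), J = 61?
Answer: -5904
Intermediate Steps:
C = -36 (C = -4*9 = -36)
(J + 103)*C = (61 + 103)*(-36) = 164*(-36) = -5904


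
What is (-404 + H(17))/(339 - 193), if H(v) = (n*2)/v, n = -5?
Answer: -3439/1241 ≈ -2.7712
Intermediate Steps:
H(v) = -10/v (H(v) = (-5*2)/v = -10/v)
(-404 + H(17))/(339 - 193) = (-404 - 10/17)/(339 - 193) = (-404 - 10*1/17)/146 = (-404 - 10/17)*(1/146) = -6878/17*1/146 = -3439/1241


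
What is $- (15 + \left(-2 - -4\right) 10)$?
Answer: $-35$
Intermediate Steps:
$- (15 + \left(-2 - -4\right) 10) = - (15 + \left(-2 + 4\right) 10) = - (15 + 2 \cdot 10) = - (15 + 20) = \left(-1\right) 35 = -35$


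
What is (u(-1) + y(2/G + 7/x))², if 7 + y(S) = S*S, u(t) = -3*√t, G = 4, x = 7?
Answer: 217/16 + 57*I/2 ≈ 13.563 + 28.5*I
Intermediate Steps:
y(S) = -7 + S² (y(S) = -7 + S*S = -7 + S²)
(u(-1) + y(2/G + 7/x))² = (-3*I + (-7 + (2/4 + 7/7)²))² = (-3*I + (-7 + (2*(¼) + 7*(⅐))²))² = (-3*I + (-7 + (½ + 1)²))² = (-3*I + (-7 + (3/2)²))² = (-3*I + (-7 + 9/4))² = (-3*I - 19/4)² = (-19/4 - 3*I)²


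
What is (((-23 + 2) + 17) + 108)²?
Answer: 10816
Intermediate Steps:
(((-23 + 2) + 17) + 108)² = ((-21 + 17) + 108)² = (-4 + 108)² = 104² = 10816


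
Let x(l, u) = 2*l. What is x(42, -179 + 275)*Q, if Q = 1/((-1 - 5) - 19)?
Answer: -84/25 ≈ -3.3600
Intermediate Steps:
Q = -1/25 (Q = 1/(-6 - 19) = 1/(-25) = -1/25 ≈ -0.040000)
x(42, -179 + 275)*Q = (2*42)*(-1/25) = 84*(-1/25) = -84/25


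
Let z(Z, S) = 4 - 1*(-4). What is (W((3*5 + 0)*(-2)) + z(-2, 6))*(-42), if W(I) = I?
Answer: 924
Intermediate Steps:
z(Z, S) = 8 (z(Z, S) = 4 + 4 = 8)
(W((3*5 + 0)*(-2)) + z(-2, 6))*(-42) = ((3*5 + 0)*(-2) + 8)*(-42) = ((15 + 0)*(-2) + 8)*(-42) = (15*(-2) + 8)*(-42) = (-30 + 8)*(-42) = -22*(-42) = 924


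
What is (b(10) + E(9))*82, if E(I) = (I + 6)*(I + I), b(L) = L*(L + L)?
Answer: 38540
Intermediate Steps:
b(L) = 2*L**2 (b(L) = L*(2*L) = 2*L**2)
E(I) = 2*I*(6 + I) (E(I) = (6 + I)*(2*I) = 2*I*(6 + I))
(b(10) + E(9))*82 = (2*10**2 + 2*9*(6 + 9))*82 = (2*100 + 2*9*15)*82 = (200 + 270)*82 = 470*82 = 38540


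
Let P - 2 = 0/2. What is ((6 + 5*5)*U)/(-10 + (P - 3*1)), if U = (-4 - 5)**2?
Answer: -2511/11 ≈ -228.27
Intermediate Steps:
U = 81 (U = (-9)**2 = 81)
P = 2 (P = 2 + 0/2 = 2 + 0*(1/2) = 2 + 0 = 2)
((6 + 5*5)*U)/(-10 + (P - 3*1)) = ((6 + 5*5)*81)/(-10 + (2 - 3*1)) = ((6 + 25)*81)/(-10 + (2 - 3)) = (31*81)/(-10 - 1) = 2511/(-11) = 2511*(-1/11) = -2511/11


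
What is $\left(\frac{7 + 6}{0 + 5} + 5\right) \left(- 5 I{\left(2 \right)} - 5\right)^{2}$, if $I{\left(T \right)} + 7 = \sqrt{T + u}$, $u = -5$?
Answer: $6270 - 2280 i \sqrt{3} \approx 6270.0 - 3949.1 i$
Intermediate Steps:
$I{\left(T \right)} = -7 + \sqrt{-5 + T}$ ($I{\left(T \right)} = -7 + \sqrt{T - 5} = -7 + \sqrt{-5 + T}$)
$\left(\frac{7 + 6}{0 + 5} + 5\right) \left(- 5 I{\left(2 \right)} - 5\right)^{2} = \left(\frac{7 + 6}{0 + 5} + 5\right) \left(- 5 \left(-7 + \sqrt{-5 + 2}\right) - 5\right)^{2} = \left(\frac{13}{5} + 5\right) \left(- 5 \left(-7 + \sqrt{-3}\right) - 5\right)^{2} = \left(13 \cdot \frac{1}{5} + 5\right) \left(- 5 \left(-7 + i \sqrt{3}\right) - 5\right)^{2} = \left(\frac{13}{5} + 5\right) \left(\left(35 - 5 i \sqrt{3}\right) - 5\right)^{2} = \frac{38 \left(30 - 5 i \sqrt{3}\right)^{2}}{5}$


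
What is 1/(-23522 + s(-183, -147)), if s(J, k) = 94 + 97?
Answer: -1/23331 ≈ -4.2861e-5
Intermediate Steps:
s(J, k) = 191
1/(-23522 + s(-183, -147)) = 1/(-23522 + 191) = 1/(-23331) = -1/23331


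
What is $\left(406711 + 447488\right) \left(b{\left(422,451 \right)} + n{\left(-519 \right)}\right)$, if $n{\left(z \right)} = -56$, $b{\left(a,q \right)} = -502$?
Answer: $-476643042$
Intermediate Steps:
$\left(406711 + 447488\right) \left(b{\left(422,451 \right)} + n{\left(-519 \right)}\right) = \left(406711 + 447488\right) \left(-502 - 56\right) = 854199 \left(-558\right) = -476643042$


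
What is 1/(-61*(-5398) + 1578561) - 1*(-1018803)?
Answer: 1943712096718/1907839 ≈ 1.0188e+6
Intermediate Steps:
1/(-61*(-5398) + 1578561) - 1*(-1018803) = 1/(329278 + 1578561) + 1018803 = 1/1907839 + 1018803 = 1943712096718/1907839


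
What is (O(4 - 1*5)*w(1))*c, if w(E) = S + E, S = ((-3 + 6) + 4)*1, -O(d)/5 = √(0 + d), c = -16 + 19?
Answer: -120*I ≈ -120.0*I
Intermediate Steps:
c = 3
O(d) = -5*√d (O(d) = -5*√(0 + d) = -5*√d)
S = 7 (S = (3 + 4)*1 = 7*1 = 7)
w(E) = 7 + E
(O(4 - 1*5)*w(1))*c = ((-5*√(4 - 1*5))*(7 + 1))*3 = (-5*√(4 - 5)*8)*3 = (-5*I*8)*3 = -40*I*3 = -120*I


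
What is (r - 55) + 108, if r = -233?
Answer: -180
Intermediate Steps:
(r - 55) + 108 = (-233 - 55) + 108 = -288 + 108 = -180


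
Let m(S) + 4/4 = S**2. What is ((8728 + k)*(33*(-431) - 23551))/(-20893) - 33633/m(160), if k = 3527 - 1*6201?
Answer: 114772035285/10487057 ≈ 10944.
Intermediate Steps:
k = -2674 (k = 3527 - 6201 = -2674)
m(S) = -1 + S**2
((8728 + k)*(33*(-431) - 23551))/(-20893) - 33633/m(160) = ((8728 - 2674)*(33*(-431) - 23551))/(-20893) - 33633/(-1 + 160**2) = (6054*(-14223 - 23551))*(-1/20893) - 33633/(-1 + 25600) = (6054*(-37774))*(-1/20893) - 33633/25599 = -228683796*(-1/20893) - 33633*1/25599 = 13451988/1229 - 11211/8533 = 114772035285/10487057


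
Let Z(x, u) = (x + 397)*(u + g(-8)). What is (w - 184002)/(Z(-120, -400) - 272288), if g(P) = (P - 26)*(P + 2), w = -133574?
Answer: 79394/81645 ≈ 0.97243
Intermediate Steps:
g(P) = (-26 + P)*(2 + P)
Z(x, u) = (204 + u)*(397 + x) (Z(x, u) = (x + 397)*(u + (-52 + (-8)² - 24*(-8))) = (397 + x)*(u + (-52 + 64 + 192)) = (397 + x)*(u + 204) = (397 + x)*(204 + u) = (204 + u)*(397 + x))
(w - 184002)/(Z(-120, -400) - 272288) = (-133574 - 184002)/((80988 + 204*(-120) + 397*(-400) - 400*(-120)) - 272288) = -317576/((80988 - 24480 - 158800 + 48000) - 272288) = -317576/(-54292 - 272288) = -317576/(-326580) = -317576*(-1/326580) = 79394/81645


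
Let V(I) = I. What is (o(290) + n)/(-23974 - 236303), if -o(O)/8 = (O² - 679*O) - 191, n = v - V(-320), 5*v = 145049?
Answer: -1555563/433795 ≈ -3.5859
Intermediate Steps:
v = 145049/5 (v = (⅕)*145049 = 145049/5 ≈ 29010.)
n = 146649/5 (n = 145049/5 - 1*(-320) = 145049/5 + 320 = 146649/5 ≈ 29330.)
o(O) = 1528 - 8*O² + 5432*O (o(O) = -8*((O² - 679*O) - 191) = -8*(-191 + O² - 679*O) = 1528 - 8*O² + 5432*O)
(o(290) + n)/(-23974 - 236303) = ((1528 - 8*290² + 5432*290) + 146649/5)/(-23974 - 236303) = ((1528 - 8*84100 + 1575280) + 146649/5)/(-260277) = ((1528 - 672800 + 1575280) + 146649/5)*(-1/260277) = (904008 + 146649/5)*(-1/260277) = (4666689/5)*(-1/260277) = -1555563/433795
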